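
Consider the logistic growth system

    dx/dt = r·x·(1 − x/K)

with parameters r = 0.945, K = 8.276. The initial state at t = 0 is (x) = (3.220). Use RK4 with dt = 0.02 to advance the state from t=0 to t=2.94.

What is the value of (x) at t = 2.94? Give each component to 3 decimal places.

(x) = (7.540)

t=0.000: state=(3.220)
step 1 (dt=0.02): k1=(1.859), k2=(1.863), k3=(1.863), k4=(1.867); state += dt/6·(k1+2k2+2k3+k4)
t=0.020: state=(3.257)
t=0.040: state=(3.295)
t=0.060: state=(3.332)
continuing one RK4 step at a time; state shown every 5 steps (Δt=0.1):
t=0.100: state=(3.408)
t=0.200: state=(3.599)
t=0.300: state=(3.792)
t=0.400: state=(3.987)
t=0.500: state=(4.182)
t=0.600: state=(4.377)
t=0.700: state=(4.572)
t=0.800: state=(4.764)
t=0.900: state=(4.953)
t=1.000: state=(5.139)
t=1.100: state=(5.321)
t=1.200: state=(5.498)
t=1.300: state=(5.670)
t=1.400: state=(5.836)
t=1.500: state=(5.995)
t=1.600: state=(6.148)
t=1.700: state=(6.294)
t=1.800: state=(6.433)
t=1.900: state=(6.564)
t=2.000: state=(6.689)
t=2.100: state=(6.807)
t=2.200: state=(6.918)
t=2.300: state=(7.022)
t=2.400: state=(7.119)
t=2.500: state=(7.210)
t=2.600: state=(7.295)
t=2.700: state=(7.373)
t=2.800: state=(7.447)
t=2.900: state=(7.515)
t=2.940: state=(7.540)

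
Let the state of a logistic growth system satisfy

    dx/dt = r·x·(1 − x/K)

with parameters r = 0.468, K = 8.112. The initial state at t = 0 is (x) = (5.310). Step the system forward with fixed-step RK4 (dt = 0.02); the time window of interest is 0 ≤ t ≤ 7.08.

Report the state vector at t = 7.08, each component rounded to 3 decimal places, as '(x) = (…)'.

t=0.000: state=(5.310)
step 1 (dt=0.02): k1=(0.858), k2=(0.857), k3=(0.857), k4=(0.856); state += dt/6·(k1+2k2+2k3+k4)
t=0.020: state=(5.327)
t=0.040: state=(5.344)
t=0.060: state=(5.361)
continuing one RK4 step at a time; state shown every 25 steps (Δt=0.5):
t=0.500: state=(5.722)
t=1.000: state=(6.097)
t=1.500: state=(6.430)
t=2.000: state=(6.721)
t=2.500: state=(6.970)
t=3.000: state=(7.181)
t=3.500: state=(7.357)
t=4.000: state=(7.503)
t=4.500: state=(7.622)
t=5.000: state=(7.720)
t=5.500: state=(7.798)
t=6.000: state=(7.862)
t=6.500: state=(7.913)
t=7.000: state=(7.953)
t=7.080: state=(7.959)

(x) = (7.959)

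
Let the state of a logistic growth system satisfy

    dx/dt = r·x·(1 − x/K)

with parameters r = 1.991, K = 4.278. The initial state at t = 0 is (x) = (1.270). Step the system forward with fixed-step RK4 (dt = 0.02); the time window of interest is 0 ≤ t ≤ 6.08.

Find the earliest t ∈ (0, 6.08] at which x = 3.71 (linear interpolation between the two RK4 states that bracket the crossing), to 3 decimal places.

t=0.000: state=(1.270)
step 1 (dt=0.02): k1=(1.778), k2=(1.792), k3=(1.792), k4=(1.806); state += dt/6·(k1+2k2+2k3+k4)
t=0.020: state=(1.306)
t=0.040: state=(1.342)
t=0.060: state=(1.379)
continuing one RK4 step at a time; state shown every 10 steps (Δt=0.2):
t=0.200: state=(1.651)
t=0.400: state=(2.069)
t=0.600: state=(2.491)
t=0.800: state=(2.887)
t=1.000: state=(3.232)
t=1.200: state=(3.515)
t=1.360: state=(3.694)
next step: t=1.380: state=(3.714) — x has crossed 3.71
linear interpolation between t=1.360 (3.69447) and t=1.380 (3.71425) → t≈1.376

t = 1.376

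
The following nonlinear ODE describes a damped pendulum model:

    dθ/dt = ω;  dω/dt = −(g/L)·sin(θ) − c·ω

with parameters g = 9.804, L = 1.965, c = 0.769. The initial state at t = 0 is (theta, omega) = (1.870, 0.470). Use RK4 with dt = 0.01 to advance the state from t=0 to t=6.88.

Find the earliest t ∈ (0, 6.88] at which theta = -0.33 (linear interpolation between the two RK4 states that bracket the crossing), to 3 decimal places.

t=0.000: state=(1.870, 0.470)
step 1 (dt=0.01): k1=(0.470, -5.129), k2=(0.444, -5.106), k3=(0.444, -5.106), k4=(0.419, -5.083); state += dt/6·(k1+2k2+2k3+k4)
t=0.010: state=(1.874, 0.419)
t=0.020: state=(1.878, 0.368)
t=0.030: state=(1.882, 0.318)
continuing one RK4 step at a time; state shown every 25 steps (Δt=0.25):
t=0.250: state=(1.838, -0.694)
t=0.500: state=(1.536, -1.693)
t=0.750: state=(1.009, -2.471)
t=1.000: state=(0.344, -2.732)
t=1.250: state=(-0.295, -2.259)
t=1.260: state=(-0.317, -2.227)
next step: t=1.270: state=(-0.339, -2.193) — theta has crossed -0.33
linear interpolation between t=1.260 (-0.31698) and t=1.270 (-0.33908) → t≈1.266

t = 1.266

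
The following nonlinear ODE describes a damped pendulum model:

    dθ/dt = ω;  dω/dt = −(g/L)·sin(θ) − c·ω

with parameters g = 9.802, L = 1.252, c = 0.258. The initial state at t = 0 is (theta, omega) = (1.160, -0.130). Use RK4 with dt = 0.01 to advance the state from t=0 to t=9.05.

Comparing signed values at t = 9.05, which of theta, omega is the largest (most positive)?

largest component: omega

t=0.000: state=(1.160, -0.130)
step 1 (dt=0.01): k1=(-0.130, -7.144), k2=(-0.166, -7.133), k3=(-0.166, -7.132), k4=(-0.201, -7.121); state += dt/6·(k1+2k2+2k3+k4)
t=0.010: state=(1.158, -0.201)
t=0.020: state=(1.156, -0.272)
t=0.030: state=(1.153, -0.343)
continuing one RK4 step at a time; state shown every 50 steps (Δt=0.5):
t=0.500: state=(0.323, -2.779)
t=1.000: state=(-0.860, -1.259)
t=1.500: state=(-0.696, 1.774)
t=2.000: state=(0.433, 2.007)
t=2.500: state=(0.796, -0.678)
t=3.000: state=(-0.031, -2.099)
t=3.500: state=(-0.711, -0.251)
t=4.000: state=(-0.264, 1.736)
t=4.500: state=(0.521, 0.909)
t=5.000: state=(0.433, -1.163)
t=5.500: state=(-0.293, -1.257)
t=6.000: state=(-0.488, 0.557)
t=6.500: state=(0.078, 1.320)
t=7.000: state=(0.456, -0.019)
t=7.500: state=(0.095, -1.168)
t=8.000: state=(-0.367, -0.392)
t=8.500: state=(-0.211, 0.887)
t=9.000: state=(0.250, 0.654)
t=9.050: state=(0.280, 0.544)
compare at T: theta=0.280, omega=0.544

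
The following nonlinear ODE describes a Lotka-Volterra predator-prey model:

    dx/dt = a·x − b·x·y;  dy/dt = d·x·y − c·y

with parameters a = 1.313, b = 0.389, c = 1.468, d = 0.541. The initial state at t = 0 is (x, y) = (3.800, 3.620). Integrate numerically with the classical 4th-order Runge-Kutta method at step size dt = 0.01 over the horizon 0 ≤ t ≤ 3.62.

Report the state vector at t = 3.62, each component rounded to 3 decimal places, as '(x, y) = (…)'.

t=0.000: state=(3.800, 3.620)
step 1 (dt=0.01): k1=(-0.362, 2.128), k2=(-0.377, 2.131), k3=(-0.377, 2.130), k4=(-0.393, 2.133); state += dt/6·(k1+2k2+2k3+k4)
t=0.010: state=(3.796, 3.641)
t=0.020: state=(3.792, 3.663)
t=0.030: state=(3.788, 3.684)
continuing one RK4 step at a time; state shown every 20 steps (Δt=0.2):
t=0.200: state=(3.667, 4.047)
t=0.400: state=(3.427, 4.432)
t=0.600: state=(3.119, 4.711)
t=0.800: state=(2.795, 4.836)
t=1.000: state=(2.496, 4.799)
t=1.200: state=(2.248, 4.622)
t=1.400: state=(2.061, 4.348)
t=1.600: state=(1.935, 4.022)
t=1.800: state=(1.864, 3.681)
t=2.000: state=(1.844, 3.353)
t=2.200: state=(1.869, 3.055)
t=2.400: state=(1.936, 2.797)
t=2.600: state=(2.043, 2.586)
t=2.800: state=(2.187, 2.423)
t=3.000: state=(2.366, 2.310)
t=3.200: state=(2.577, 2.250)
t=3.400: state=(2.815, 2.245)
t=3.600: state=(3.068, 2.301)
t=3.620: state=(3.094, 2.310)

(x, y) = (3.094, 2.310)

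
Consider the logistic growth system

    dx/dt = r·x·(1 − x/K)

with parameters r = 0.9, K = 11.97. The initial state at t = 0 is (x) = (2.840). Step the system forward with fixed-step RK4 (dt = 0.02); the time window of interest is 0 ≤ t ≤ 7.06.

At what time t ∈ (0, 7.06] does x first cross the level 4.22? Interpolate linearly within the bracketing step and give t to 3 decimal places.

t=0.000: state=(2.840)
step 1 (dt=0.02): k1=(1.950), k2=(1.959), k3=(1.959), k4=(1.968); state += dt/6·(k1+2k2+2k3+k4)
t=0.020: state=(2.879)
t=0.040: state=(2.919)
t=0.060: state=(2.959)
continuing one RK4 step at a time; state shown every 25 steps (Δt=0.5):
t=0.500: state=(3.925)
t=0.620: state=(4.215)
next step: t=0.640: state=(4.264) — x has crossed 4.22
linear interpolation between t=0.620 (4.21480) and t=0.640 (4.26408) → t≈0.622

t = 0.622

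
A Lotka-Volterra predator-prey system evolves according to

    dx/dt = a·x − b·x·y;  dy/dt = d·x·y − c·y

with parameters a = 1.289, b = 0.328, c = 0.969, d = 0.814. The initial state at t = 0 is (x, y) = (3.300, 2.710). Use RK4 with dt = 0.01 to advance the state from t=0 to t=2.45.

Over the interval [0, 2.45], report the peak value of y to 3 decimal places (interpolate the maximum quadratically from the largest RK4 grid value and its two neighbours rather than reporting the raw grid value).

max y = 10.105

t=0.000: state=(3.300, 2.710)
step 1 (dt=0.01): k1=(1.320, 4.654), k2=(1.298, 4.708), k3=(1.297, 4.708), k4=(1.274, 4.764); state += dt/6·(k1+2k2+2k3+k4)
t=0.010: state=(3.313, 2.757)
t=0.020: state=(3.325, 2.805)
t=0.030: state=(3.338, 2.855)
continuing one RK4 step at a time; state shown every 10 steps (Δt=0.1):
t=0.100: state=(3.406, 3.233)
t=0.200: state=(3.450, 3.881)
t=0.300: state=(3.413, 4.660)
t=0.400: state=(3.284, 5.558)
t=0.500: state=(3.064, 6.536)
t=0.600: state=(2.768, 7.525)
t=0.700: state=(2.422, 8.438)
t=0.800: state=(2.063, 9.193)
t=0.900: state=(1.719, 9.730)
t=1.000: state=(1.414, 10.030)
t=1.100: state=(1.155, 10.103)
t=1.200: state=(0.945, 9.985)
t=1.300: state=(0.778, 9.719)
t=1.400: state=(0.647, 9.346)
t=1.500: state=(0.546, 8.903)
t=1.600: state=(0.467, 8.419)
t=1.700: state=(0.406, 7.918)
t=1.800: state=(0.360, 7.413)
t=1.900: state=(0.323, 6.918)
t=2.000: state=(0.296, 6.439)
t=2.100: state=(0.274, 5.981)
t=2.200: state=(0.258, 5.548)
t=2.300: state=(0.247, 5.140)
t=2.400: state=(0.238, 4.758)
t=2.450: state=(0.236, 4.577)
largest grid value and its neighbours: y(1.080)=10.10503, y(1.090)=10.10506, y(1.100)=10.10313
parabola through these three points peaks at t≈1.085 with y≈10.10529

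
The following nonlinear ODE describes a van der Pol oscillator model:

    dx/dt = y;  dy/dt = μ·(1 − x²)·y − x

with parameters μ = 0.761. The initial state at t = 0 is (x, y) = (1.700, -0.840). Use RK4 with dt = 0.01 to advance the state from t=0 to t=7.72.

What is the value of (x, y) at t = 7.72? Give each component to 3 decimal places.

t=0.000: state=(1.700, -0.840)
step 1 (dt=0.01): k1=(-0.840, -0.492), k2=(-0.842, -0.493), k3=(-0.842, -0.493), k4=(-0.845, -0.495); state += dt/6·(k1+2k2+2k3+k4)
t=0.010: state=(1.692, -0.845)
t=0.020: state=(1.683, -0.850)
t=0.030: state=(1.675, -0.855)
continuing one RK4 step at a time; state shown every 25 steps (Δt=0.25):
t=0.250: state=(1.474, -0.975)
t=0.500: state=(1.209, -1.149)
t=0.750: state=(0.894, -1.386)
t=1.000: state=(0.509, -1.708)
t=1.250: state=(0.033, -2.107)
t=1.500: state=(-0.540, -2.441)
t=1.750: state=(-1.152, -2.347)
t=2.000: state=(-1.658, -1.610)
t=2.250: state=(-1.940, -0.672)
t=2.500: state=(-2.018, -0.003)
t=2.750: state=(-1.966, 0.380)
t=3.000: state=(-1.840, 0.607)
t=3.250: state=(-1.667, 0.773)
t=3.500: state=(-1.455, 0.930)
t=3.750: state=(-1.200, 1.115)
t=4.000: state=(-0.893, 1.353)
t=4.250: state=(-0.516, 1.672)
t=4.500: state=(-0.050, 2.065)
t=4.750: state=(0.512, 2.403)
t=5.000: state=(1.118, 2.339)
t=5.250: state=(1.627, 1.642)
t=5.500: state=(1.920, 0.715)
t=5.750: state=(2.006, 0.033)
t=6.000: state=(1.960, -0.363)
t=6.250: state=(1.838, -0.596)
t=6.500: state=(1.667, -0.766)
t=6.750: state=(1.456, -0.925)
t=7.000: state=(1.203, -1.109)
t=7.250: state=(0.897, -1.348)
t=7.500: state=(0.522, -1.665)
t=7.720: state=(0.119, -2.008)

(x, y) = (0.119, -2.008)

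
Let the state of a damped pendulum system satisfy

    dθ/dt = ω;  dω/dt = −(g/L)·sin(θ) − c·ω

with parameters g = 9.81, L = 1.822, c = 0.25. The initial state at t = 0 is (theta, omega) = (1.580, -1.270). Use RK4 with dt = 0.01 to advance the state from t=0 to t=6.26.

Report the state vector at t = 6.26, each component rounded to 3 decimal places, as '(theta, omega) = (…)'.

(theta, omega) = (0.328, -1.491)

t=0.000: state=(1.580, -1.270)
step 1 (dt=0.01): k1=(-1.270, -5.066), k2=(-1.295, -5.060), k3=(-1.295, -5.060), k4=(-1.321, -5.054); state += dt/6·(k1+2k2+2k3+k4)
t=0.010: state=(1.567, -1.321)
t=0.020: state=(1.554, -1.371)
t=0.030: state=(1.540, -1.421)
continuing one RK4 step at a time; state shown every 25 steps (Δt=0.25):
t=0.250: state=(1.110, -2.459)
t=0.500: state=(0.388, -3.190)
t=0.750: state=(-0.404, -2.975)
t=1.000: state=(-1.029, -1.927)
t=1.250: state=(-1.345, -0.592)
t=1.500: state=(-1.327, 0.721)
t=1.750: state=(-0.997, 1.880)
t=2.000: state=(-0.422, 2.617)
t=2.250: state=(0.244, 2.566)
t=2.500: state=(0.796, 1.748)
t=2.750: state=(1.089, 0.570)
t=3.000: state=(1.079, -0.632)
t=3.250: state=(0.787, -1.654)
t=3.500: state=(0.290, -2.226)
t=3.750: state=(-0.266, -2.099)
t=4.000: state=(-0.707, -1.346)
t=4.250: state=(-0.915, -0.300)
t=4.500: state=(-0.857, 0.747)
t=4.750: state=(-0.561, 1.563)
t=5.000: state=(-0.115, 1.904)
t=5.250: state=(0.339, 1.634)
t=5.500: state=(0.662, 0.892)
t=5.750: state=(0.769, -0.037)
t=6.000: state=(0.648, -0.901)
t=6.250: state=(0.343, -1.477)
t=6.260: state=(0.328, -1.491)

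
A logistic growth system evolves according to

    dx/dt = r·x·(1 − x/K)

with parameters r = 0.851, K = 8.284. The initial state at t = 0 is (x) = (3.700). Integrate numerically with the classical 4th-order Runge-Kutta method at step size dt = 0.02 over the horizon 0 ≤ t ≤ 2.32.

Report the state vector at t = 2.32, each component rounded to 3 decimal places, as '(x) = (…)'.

(x) = (7.068)

t=0.000: state=(3.700)
step 1 (dt=0.02): k1=(1.742), k2=(1.744), k3=(1.744), k4=(1.745); state += dt/6·(k1+2k2+2k3+k4)
t=0.020: state=(3.735)
t=0.040: state=(3.770)
t=0.060: state=(3.805)
continuing one RK4 step at a time; state shown every 5 steps (Δt=0.1):
t=0.100: state=(3.875)
t=0.200: state=(4.051)
t=0.300: state=(4.227)
t=0.400: state=(4.403)
t=0.500: state=(4.578)
t=0.600: state=(4.751)
t=0.700: state=(4.923)
t=0.800: state=(5.091)
t=0.900: state=(5.256)
t=1.000: state=(5.418)
t=1.100: state=(5.575)
t=1.200: state=(5.728)
t=1.300: state=(5.876)
t=1.400: state=(6.019)
t=1.500: state=(6.156)
t=1.600: state=(6.288)
t=1.700: state=(6.414)
t=1.800: state=(6.534)
t=1.900: state=(6.649)
t=2.000: state=(6.758)
t=2.100: state=(6.861)
t=2.200: state=(6.958)
t=2.300: state=(7.050)
t=2.320: state=(7.068)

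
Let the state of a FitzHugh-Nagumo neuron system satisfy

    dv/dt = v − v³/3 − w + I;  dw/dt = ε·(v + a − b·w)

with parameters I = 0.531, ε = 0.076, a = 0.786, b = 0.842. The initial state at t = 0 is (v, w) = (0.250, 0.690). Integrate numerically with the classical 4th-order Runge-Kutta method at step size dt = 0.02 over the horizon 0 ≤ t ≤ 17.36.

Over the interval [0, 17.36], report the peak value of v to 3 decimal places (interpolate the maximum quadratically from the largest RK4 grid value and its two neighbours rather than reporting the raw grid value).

t=0.000: state=(0.250, 0.690)
step 1 (dt=0.02): k1=(0.086, 0.035), k2=(0.086, 0.035), k3=(0.086, 0.035), k4=(0.087, 0.035); state += dt/6·(k1+2k2+2k3+k4)
t=0.020: state=(0.252, 0.691)
t=0.040: state=(0.253, 0.691)
t=0.060: state=(0.255, 0.692)
continuing one RK4 step at a time; state shown every 50 steps (Δt=1):
t=1.000: state=(0.365, 0.727)
t=2.000: state=(0.572, 0.774)
t=3.000: state=(0.890, 0.837)
t=4.000: state=(1.199, 0.921)
t=5.000: state=(1.338, 1.016)
t=6.000: state=(1.338, 1.110)
t=7.000: state=(1.275, 1.196)
t=8.000: state=(1.181, 1.270)
t=9.000: state=(1.060, 1.332)
t=10.000: state=(0.898, 1.379)
t=11.000: state=(0.653, 1.410)
t=12.000: state=(0.179, 1.413)
t=13.000: state=(-0.947, 1.360)
t=14.000: state=(-1.907, 1.219)
t=15.000: state=(-1.964, 1.057)
t=16.000: state=(-1.916, 0.907)
t=17.000: state=(-1.863, 0.769)
t=17.360: state=(-1.844, 0.723)
largest grid value and its neighbours: v(5.440)=1.34978, v(5.460)=1.34981, v(5.480)=1.34980
parabola through these three points peaks at t≈5.467 with v≈1.34981

max v = 1.350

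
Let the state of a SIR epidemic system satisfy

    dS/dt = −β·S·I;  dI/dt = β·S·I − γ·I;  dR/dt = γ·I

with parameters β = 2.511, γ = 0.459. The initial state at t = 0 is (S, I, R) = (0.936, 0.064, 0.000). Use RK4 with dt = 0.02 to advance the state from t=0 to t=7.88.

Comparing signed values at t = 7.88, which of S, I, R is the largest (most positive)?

t=0.000: state=(0.936, 0.064, 0.000)
step 1 (dt=0.02): k1=(-0.150, 0.121, 0.029), k2=(-0.153, 0.123, 0.030), k3=(-0.153, 0.123, 0.030), k4=(-0.156, 0.125, 0.031); state += dt/6·(k1+2k2+2k3+k4)
t=0.020: state=(0.933, 0.066, 0.001)
t=0.040: state=(0.930, 0.069, 0.001)
t=0.060: state=(0.926, 0.072, 0.002)
continuing one RK4 step at a time; state shown every 25 steps (Δt=0.5):
t=0.500: state=(0.821, 0.155, 0.024)
t=1.000: state=(0.618, 0.306, 0.076)
t=1.500: state=(0.381, 0.455, 0.164)
t=2.000: state=(0.205, 0.517, 0.278)
t=2.500: state=(0.108, 0.497, 0.395)
t=3.000: state=(0.060, 0.437, 0.503)
t=3.500: state=(0.036, 0.369, 0.595)
t=4.000: state=(0.024, 0.304, 0.672)
t=4.500: state=(0.017, 0.248, 0.736)
t=5.000: state=(0.013, 0.201, 0.787)
t=5.500: state=(0.010, 0.162, 0.828)
t=6.000: state=(0.008, 0.130, 0.862)
t=6.500: state=(0.007, 0.104, 0.888)
t=7.000: state=(0.006, 0.084, 0.910)
t=7.500: state=(0.006, 0.067, 0.927)
t=7.880: state=(0.006, 0.057, 0.938)
compare at T: S=0.006, I=0.057, R=0.938

largest component: R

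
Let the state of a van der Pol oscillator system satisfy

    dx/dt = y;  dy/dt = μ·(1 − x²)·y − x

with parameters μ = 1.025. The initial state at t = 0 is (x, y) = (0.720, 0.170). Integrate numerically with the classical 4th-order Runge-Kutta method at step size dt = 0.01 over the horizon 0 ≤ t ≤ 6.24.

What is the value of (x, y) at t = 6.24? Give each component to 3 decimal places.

(x, y) = (1.900, -0.431)

t=0.000: state=(0.720, 0.170)
step 1 (dt=0.01): k1=(0.170, -0.636), k2=(0.167, -0.639), k3=(0.167, -0.639), k4=(0.164, -0.641); state += dt/6·(k1+2k2+2k3+k4)
t=0.010: state=(0.722, 0.164)
t=0.020: state=(0.723, 0.157)
t=0.030: state=(0.725, 0.151)
continuing one RK4 step at a time; state shown every 25 steps (Δt=0.25):
t=0.250: state=(0.741, -0.003)
t=0.500: state=(0.717, -0.199)
t=0.750: state=(0.641, -0.411)
t=1.000: state=(0.509, -0.646)
t=1.250: state=(0.315, -0.915)
t=1.500: state=(0.048, -1.225)
t=1.750: state=(-0.299, -1.542)
t=2.000: state=(-0.712, -1.726)
t=2.250: state=(-1.131, -1.553)
t=2.500: state=(-1.456, -0.999)
t=2.750: state=(-1.625, -0.372)
t=3.000: state=(-1.656, 0.094)
t=3.250: state=(-1.592, 0.394)
t=3.500: state=(-1.466, 0.605)
t=3.750: state=(-1.292, 0.789)
t=4.000: state=(-1.070, 0.994)
t=4.250: state=(-0.789, 1.265)
t=4.500: state=(-0.428, 1.649)
t=4.750: state=(0.046, 2.158)
t=5.000: state=(0.647, 2.597)
t=5.250: state=(1.288, 2.374)
t=5.500: state=(1.761, 1.335)
t=5.750: state=(1.963, 0.353)
t=6.000: state=(1.977, -0.182)
t=6.240: state=(1.900, -0.431)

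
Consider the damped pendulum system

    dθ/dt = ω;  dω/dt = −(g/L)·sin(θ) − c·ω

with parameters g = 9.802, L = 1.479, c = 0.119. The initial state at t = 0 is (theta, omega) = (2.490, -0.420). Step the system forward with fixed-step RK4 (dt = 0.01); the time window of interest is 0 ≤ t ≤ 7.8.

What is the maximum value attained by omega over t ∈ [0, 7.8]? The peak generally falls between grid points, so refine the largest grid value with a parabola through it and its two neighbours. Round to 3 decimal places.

t=0.000: state=(2.490, -0.420)
step 1 (dt=0.01): k1=(-0.420, -3.969), k2=(-0.440, -3.978), k3=(-0.440, -3.978), k4=(-0.460, -3.988); state += dt/6·(k1+2k2+2k3+k4)
t=0.010: state=(2.486, -0.460)
t=0.020: state=(2.481, -0.500)
t=0.030: state=(2.476, -0.540)
continuing one RK4 step at a time; state shown every 50 steps (Δt=0.5):
t=0.500: state=(1.704, -2.932)
t=1.000: state=(-0.366, -4.545)
t=1.500: state=(-1.938, -1.500)
t=2.000: state=(-1.951, 1.415)
t=2.500: state=(-0.491, 4.185)
t=3.000: state=(1.396, 2.529)
t=3.500: state=(1.825, -0.753)
t=4.000: state=(0.671, -3.682)
t=4.500: state=(-1.141, -2.667)
t=5.000: state=(-1.641, 0.663)
t=5.500: state=(-0.540, 3.475)
t=6.000: state=(1.108, 2.304)
t=6.500: state=(1.439, -0.986)
t=7.000: state=(0.244, -3.369)
t=7.500: state=(-1.169, -1.639)
t=7.800: state=(-1.370, 0.306)
largest grid value and its neighbours: omega(2.590)=4.31442, omega(2.600)=4.31496, omega(2.610)=4.31264
parabola through these three points peaks at t≈2.597 with omega≈4.31509

max omega = 4.315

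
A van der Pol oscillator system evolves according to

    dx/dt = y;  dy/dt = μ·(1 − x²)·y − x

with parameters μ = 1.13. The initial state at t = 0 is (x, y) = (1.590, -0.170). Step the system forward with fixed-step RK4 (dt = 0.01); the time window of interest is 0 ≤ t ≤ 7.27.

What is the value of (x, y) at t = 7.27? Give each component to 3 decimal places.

t=0.000: state=(1.590, -0.170)
step 1 (dt=0.01): k1=(-0.170, -1.296), k2=(-0.176, -1.285), k3=(-0.176, -1.285), k4=(-0.183, -1.274); state += dt/6·(k1+2k2+2k3+k4)
t=0.010: state=(1.588, -0.183)
t=0.020: state=(1.586, -0.195)
t=0.030: state=(1.584, -0.208)
continuing one RK4 step at a time; state shown every 25 steps (Δt=0.25):
t=0.250: state=(1.512, -0.435)
t=0.500: state=(1.378, -0.632)
t=0.750: state=(1.197, -0.820)
t=1.000: state=(0.965, -1.046)
t=1.250: state=(0.666, -1.362)
t=1.500: state=(0.271, -1.824)
t=1.750: state=(-0.258, -2.413)
t=2.000: state=(-0.914, -2.729)
t=2.250: state=(-1.534, -2.047)
t=2.500: state=(-1.891, -0.828)
t=2.750: state=(-1.988, -0.038)
t=3.000: state=(-1.946, 0.321)
t=3.250: state=(-1.842, 0.492)
t=3.500: state=(-1.705, 0.603)
t=3.750: state=(-1.542, 0.707)
t=4.000: state=(-1.350, 0.832)
t=4.250: state=(-1.122, 1.005)
t=4.500: state=(-0.841, 1.261)
t=4.750: state=(-0.480, 1.654)
t=5.000: state=(0.001, 2.218)
t=5.250: state=(0.629, 2.758)
t=5.500: state=(1.315, 2.527)
t=5.750: state=(1.805, 1.324)
t=6.000: state=(1.995, 0.286)
t=6.250: state=(1.994, -0.216)
t=6.500: state=(1.910, -0.435)
t=6.750: state=(1.785, -0.557)
t=7.000: state=(1.633, -0.655)
t=7.250: state=(1.456, -0.764)
t=7.270: state=(1.441, -0.774)

(x, y) = (1.441, -0.774)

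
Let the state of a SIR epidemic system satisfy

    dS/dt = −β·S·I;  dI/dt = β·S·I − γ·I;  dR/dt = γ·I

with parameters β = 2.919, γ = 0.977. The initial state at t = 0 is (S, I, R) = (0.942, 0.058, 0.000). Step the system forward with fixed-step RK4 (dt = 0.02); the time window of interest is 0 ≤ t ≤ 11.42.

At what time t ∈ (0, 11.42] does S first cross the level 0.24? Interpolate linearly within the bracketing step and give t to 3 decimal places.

t=0.000: state=(0.942, 0.058, 0.000)
step 1 (dt=0.02): k1=(-0.159, 0.103, 0.057), k2=(-0.162, 0.104, 0.058), k3=(-0.162, 0.104, 0.058), k4=(-0.165, 0.106, 0.059); state += dt/6·(k1+2k2+2k3+k4)
t=0.020: state=(0.939, 0.060, 0.001)
t=0.040: state=(0.935, 0.062, 0.002)
t=0.060: state=(0.932, 0.064, 0.004)
continuing one RK4 step at a time; state shown every 25 steps (Δt=0.5):
t=0.500: state=(0.825, 0.130, 0.044)
t=1.000: state=(0.633, 0.234, 0.133)
t=1.500: state=(0.423, 0.309, 0.268)
t=2.000: state=(0.267, 0.311, 0.422)
t=2.100: state=(0.244, 0.304, 0.452)
next step: t=2.120: state=(0.240, 0.302, 0.458) — S has crossed 0.24
linear interpolation between t=2.100 (0.24378) and t=2.120 (0.23951) → t≈2.118

t = 2.118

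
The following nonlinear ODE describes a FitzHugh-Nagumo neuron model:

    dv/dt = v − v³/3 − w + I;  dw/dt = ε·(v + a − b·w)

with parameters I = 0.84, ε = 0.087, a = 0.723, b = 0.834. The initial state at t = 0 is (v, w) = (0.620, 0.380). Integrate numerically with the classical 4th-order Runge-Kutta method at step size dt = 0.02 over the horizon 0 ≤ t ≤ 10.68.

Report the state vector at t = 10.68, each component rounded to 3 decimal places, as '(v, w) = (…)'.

(v, w) = (1.139, 1.592)

t=0.000: state=(0.620, 0.380)
step 1 (dt=0.02): k1=(1.001, 0.089), k2=(1.006, 0.090), k3=(1.006, 0.090), k4=(1.011, 0.091); state += dt/6·(k1+2k2+2k3+k4)
t=0.020: state=(0.640, 0.382)
t=0.040: state=(0.660, 0.384)
t=0.060: state=(0.681, 0.386)
continuing one RK4 step at a time; state shown every 25 steps (Δt=0.5):
t=0.500: state=(1.153, 0.435)
t=1.000: state=(1.577, 0.510)
t=1.500: state=(1.762, 0.595)
t=2.000: state=(1.803, 0.681)
t=2.500: state=(1.791, 0.764)
t=3.000: state=(1.762, 0.844)
t=3.500: state=(1.728, 0.919)
t=4.000: state=(1.692, 0.990)
t=4.500: state=(1.655, 1.057)
t=5.000: state=(1.618, 1.121)
t=5.500: state=(1.581, 1.180)
t=6.000: state=(1.543, 1.235)
t=6.500: state=(1.504, 1.287)
t=7.000: state=(1.465, 1.336)
t=7.500: state=(1.425, 1.381)
t=8.000: state=(1.384, 1.423)
t=8.500: state=(1.343, 1.461)
t=9.000: state=(1.299, 1.496)
t=9.500: state=(1.254, 1.528)
t=10.000: state=(1.207, 1.557)
t=10.500: state=(1.157, 1.583)
t=10.680: state=(1.139, 1.592)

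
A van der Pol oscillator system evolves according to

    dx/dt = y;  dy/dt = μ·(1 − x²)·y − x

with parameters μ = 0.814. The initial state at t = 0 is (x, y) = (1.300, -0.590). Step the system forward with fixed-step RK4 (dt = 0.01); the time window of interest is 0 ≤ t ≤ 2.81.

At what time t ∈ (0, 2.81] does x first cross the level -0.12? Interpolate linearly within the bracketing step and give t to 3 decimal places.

t=0.000: state=(1.300, -0.590)
step 1 (dt=0.01): k1=(-0.590, -0.969), k2=(-0.595, -0.967), k3=(-0.595, -0.967), k4=(-0.600, -0.965); state += dt/6·(k1+2k2+2k3+k4)
t=0.010: state=(1.294, -0.600)
t=0.020: state=(1.288, -0.609)
t=0.030: state=(1.282, -0.619)
continuing one RK4 step at a time; state shown every 10 steps (Δt=0.1):
t=0.100: state=(1.236, -0.685)
t=0.200: state=(1.163, -0.779)
t=0.300: state=(1.080, -0.874)
t=0.400: state=(0.988, -0.972)
t=0.500: state=(0.886, -1.076)
t=0.600: state=(0.773, -1.188)
t=0.700: state=(0.648, -1.309)
t=0.800: state=(0.510, -1.441)
t=0.900: state=(0.359, -1.584)
t=1.000: state=(0.193, -1.737)
t=1.100: state=(0.012, -1.893)
t=1.160: state=(-0.105, -1.984)
next step: t=1.170: state=(-0.125, -1.999) — x has crossed -0.12
linear interpolation between t=1.160 (-0.10460) and t=1.170 (-0.12452) → t≈1.168

t = 1.168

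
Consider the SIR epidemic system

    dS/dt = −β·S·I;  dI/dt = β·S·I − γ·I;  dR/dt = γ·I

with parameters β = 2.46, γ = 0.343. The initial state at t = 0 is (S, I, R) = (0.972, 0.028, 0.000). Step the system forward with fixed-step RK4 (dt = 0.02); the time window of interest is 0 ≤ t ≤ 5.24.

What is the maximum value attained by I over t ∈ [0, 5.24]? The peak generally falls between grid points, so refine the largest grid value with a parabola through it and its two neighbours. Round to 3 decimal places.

max I = 0.590

t=0.000: state=(0.972, 0.028, 0.000)
step 1 (dt=0.02): k1=(-0.067, 0.057, 0.010), k2=(-0.068, 0.058, 0.010), k3=(-0.068, 0.058, 0.010), k4=(-0.070, 0.060, 0.010); state += dt/6·(k1+2k2+2k3+k4)
t=0.020: state=(0.971, 0.029, 0.000)
t=0.040: state=(0.969, 0.030, 0.000)
t=0.060: state=(0.968, 0.032, 0.001)
continuing one RK4 step at a time; state shown every 10 steps (Δt=0.2):
t=0.200: state=(0.956, 0.042, 0.002)
t=0.400: state=(0.932, 0.062, 0.006)
t=0.600: state=(0.897, 0.091, 0.011)
t=0.800: state=(0.850, 0.131, 0.019)
t=1.000: state=(0.787, 0.184, 0.029)
t=1.200: state=(0.708, 0.248, 0.044)
t=1.400: state=(0.616, 0.321, 0.064)
t=1.600: state=(0.516, 0.395, 0.088)
t=1.800: state=(0.418, 0.464, 0.118)
t=2.000: state=(0.328, 0.521, 0.152)
t=2.200: state=(0.251, 0.560, 0.189)
t=2.400: state=(0.189, 0.583, 0.228)
t=2.600: state=(0.142, 0.590, 0.268)
t=2.800: state=(0.106, 0.585, 0.309)
t=3.000: state=(0.080, 0.572, 0.348)
t=3.200: state=(0.061, 0.552, 0.387)
t=3.400: state=(0.046, 0.529, 0.424)
t=3.600: state=(0.036, 0.504, 0.460)
t=3.800: state=(0.028, 0.478, 0.493)
t=4.000: state=(0.022, 0.452, 0.525)
t=4.200: state=(0.018, 0.426, 0.555)
t=4.400: state=(0.015, 0.401, 0.584)
t=4.600: state=(0.012, 0.377, 0.611)
t=4.800: state=(0.010, 0.354, 0.636)
t=5.000: state=(0.009, 0.332, 0.659)
t=5.200: state=(0.007, 0.311, 0.681)
t=5.240: state=(0.007, 0.307, 0.685)
largest grid value and its neighbours: I(2.600)=0.58980, I(2.620)=0.58981, I(2.640)=0.58971
parabola through these three points peaks at t≈2.612 with I≈0.58982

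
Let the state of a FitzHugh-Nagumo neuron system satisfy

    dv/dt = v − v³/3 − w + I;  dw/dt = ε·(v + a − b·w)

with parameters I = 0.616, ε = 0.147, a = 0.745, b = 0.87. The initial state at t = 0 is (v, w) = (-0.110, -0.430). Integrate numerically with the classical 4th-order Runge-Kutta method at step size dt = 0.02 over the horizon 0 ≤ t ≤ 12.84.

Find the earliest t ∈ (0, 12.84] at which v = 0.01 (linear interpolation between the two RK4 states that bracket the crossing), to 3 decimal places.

t = 0.122

t=0.000: state=(-0.110, -0.430)
step 1 (dt=0.02): k1=(0.936, 0.148), k2=(0.944, 0.150), k3=(0.944, 0.150), k4=(0.952, 0.151); state += dt/6·(k1+2k2+2k3+k4)
t=0.020: state=(-0.091, -0.427)
t=0.040: state=(-0.072, -0.424)
t=0.060: state=(-0.052, -0.421)
t=0.120: state=(0.008, -0.411)
next step: t=0.140: state=(0.029, -0.408) — v has crossed 0.01
linear interpolation between t=0.120 (0.00820) and t=0.140 (0.02909) → t≈0.122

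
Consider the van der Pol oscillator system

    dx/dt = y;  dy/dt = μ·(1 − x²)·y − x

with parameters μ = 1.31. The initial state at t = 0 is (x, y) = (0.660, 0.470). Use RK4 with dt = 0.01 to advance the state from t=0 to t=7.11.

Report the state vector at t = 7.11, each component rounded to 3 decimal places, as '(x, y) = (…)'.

t=0.000: state=(0.660, 0.470)
step 1 (dt=0.01): k1=(0.470, -0.312), k2=(0.468, -0.318), k3=(0.468, -0.318), k4=(0.467, -0.323); state += dt/6·(k1+2k2+2k3+k4)
t=0.010: state=(0.665, 0.467)
t=0.020: state=(0.669, 0.464)
t=0.030: state=(0.674, 0.460)
continuing one RK4 step at a time; state shown every 25 steps (Δt=0.25):
t=0.250: state=(0.765, 0.359)
t=0.500: state=(0.835, 0.191)
t=0.750: state=(0.857, -0.013)
t=1.000: state=(0.827, -0.237)
t=1.250: state=(0.738, -0.479)
t=1.500: state=(0.584, -0.758)
t=1.750: state=(0.352, -1.113)
t=2.000: state=(0.018, -1.580)
t=2.250: state=(-0.443, -2.096)
t=2.500: state=(-1.000, -2.247)
t=2.750: state=(-1.493, -1.562)
t=3.000: state=(-1.757, -0.582)
t=3.250: state=(-1.816, 0.038)
t=3.500: state=(-1.764, 0.338)
t=3.750: state=(-1.658, 0.499)
t=4.000: state=(-1.518, 0.617)
t=4.250: state=(-1.349, 0.742)
t=4.500: state=(-1.144, 0.905)
t=4.750: state=(-0.890, 1.147)
t=5.000: state=(-0.559, 1.532)
t=5.250: state=(-0.106, 2.136)
t=5.500: state=(0.520, 2.846)
t=5.750: state=(1.254, 2.786)
t=6.000: state=(1.796, 1.439)
t=6.250: state=(1.995, 0.281)
t=6.500: state=(1.994, -0.214)
t=6.750: state=(1.913, -0.405)
t=7.000: state=(1.798, -0.503)
t=7.110: state=(1.741, -0.538)

(x, y) = (1.741, -0.538)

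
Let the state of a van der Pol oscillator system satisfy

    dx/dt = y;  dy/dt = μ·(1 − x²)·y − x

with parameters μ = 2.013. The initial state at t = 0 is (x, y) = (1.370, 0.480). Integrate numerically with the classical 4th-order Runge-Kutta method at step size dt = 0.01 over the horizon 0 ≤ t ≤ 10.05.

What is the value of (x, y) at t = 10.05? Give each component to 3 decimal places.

(x, y) = (-1.676, -2.418)

t=0.000: state=(1.370, 0.480)
step 1 (dt=0.01): k1=(0.480, -2.217), k2=(0.469, -2.206), k3=(0.469, -2.206), k4=(0.458, -2.195); state += dt/6·(k1+2k2+2k3+k4)
t=0.010: state=(1.375, 0.458)
t=0.020: state=(1.379, 0.436)
t=0.030: state=(1.383, 0.415)
continuing one RK4 step at a time; state shown every 50 steps (Δt=0.5):
t=0.500: state=(1.393, -0.269)
t=1.000: state=(1.167, -0.623)
t=1.500: state=(0.739, -1.177)
t=2.000: state=(-0.217, -2.991)
t=2.500: state=(-1.812, -1.682)
t=3.000: state=(-1.987, 0.223)
t=3.500: state=(-1.832, 0.357)
t=4.000: state=(-1.636, 0.431)
t=4.500: state=(-1.393, 0.555)
t=5.000: state=(-1.057, 0.829)
t=5.500: state=(-0.475, 1.680)
t=6.000: state=(0.914, 3.832)
t=6.500: state=(2.004, 0.323)
t=7.000: state=(1.940, -0.305)
t=7.500: state=(1.767, -0.382)
t=8.000: state=(1.557, -0.467)
t=8.500: state=(1.288, -0.625)
t=9.000: state=(0.895, -1.017)
t=9.500: state=(0.119, -2.380)
t=10.000: state=(-1.542, -2.927)
t=10.050: state=(-1.676, -2.418)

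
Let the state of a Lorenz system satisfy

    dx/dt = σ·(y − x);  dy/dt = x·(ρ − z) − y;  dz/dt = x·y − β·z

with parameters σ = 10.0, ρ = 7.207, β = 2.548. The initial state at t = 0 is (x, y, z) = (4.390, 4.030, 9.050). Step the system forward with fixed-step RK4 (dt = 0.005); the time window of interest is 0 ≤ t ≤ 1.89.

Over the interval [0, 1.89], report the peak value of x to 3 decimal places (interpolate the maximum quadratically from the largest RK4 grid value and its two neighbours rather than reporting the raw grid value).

t=0.000: state=(4.390, 4.030, 9.050)
step 1 (dt=0.005): k1=(-3.600, -12.121, -5.368), k2=(-3.813, -12.015, -5.503), k3=(-3.805, -12.013, -5.503), k4=(-4.010, -11.905, -5.637); state += dt/6·(k1+2k2+2k3+k4)
t=0.005: state=(4.371, 3.970, 9.022)
t=0.010: state=(4.350, 3.911, 8.994)
t=0.015: state=(4.327, 3.853, 8.963)
continuing one RK4 step at a time; state shown every 20 steps (Δt=0.1):
t=0.100: state=(3.780, 3.062, 8.280)
t=0.200: state=(3.127, 2.582, 7.258)
t=0.300: state=(2.723, 2.461, 6.263)
t=0.400: state=(2.589, 2.572, 5.436)
t=0.500: state=(2.673, 2.849, 4.838)
t=0.600: state=(2.929, 3.259, 4.504)
t=0.700: state=(3.320, 3.765, 4.462)
t=0.800: state=(3.799, 4.298, 4.733)
t=0.900: state=(4.285, 4.738, 5.296)
t=1.000: state=(4.662, 4.943, 6.038)
t=1.100: state=(4.816, 4.833, 6.746)
t=1.200: state=(4.701, 4.467, 7.193)
t=1.300: state=(4.387, 4.017, 7.275)
t=1.400: state=(4.009, 3.645, 7.049)
t=1.500: state=(3.689, 3.425, 6.654)
t=1.600: state=(3.491, 3.361, 6.224)
t=1.700: state=(3.428, 3.428, 5.855)
t=1.800: state=(3.484, 3.591, 5.605)
t=1.890: state=(3.613, 3.789, 5.509)
largest grid value and its neighbours: x(1.100)=4.81561, x(1.105)=4.81613, x(1.110)=4.81595
parabola through these three points peaks at t≈1.106 with x≈4.81615

max x = 4.816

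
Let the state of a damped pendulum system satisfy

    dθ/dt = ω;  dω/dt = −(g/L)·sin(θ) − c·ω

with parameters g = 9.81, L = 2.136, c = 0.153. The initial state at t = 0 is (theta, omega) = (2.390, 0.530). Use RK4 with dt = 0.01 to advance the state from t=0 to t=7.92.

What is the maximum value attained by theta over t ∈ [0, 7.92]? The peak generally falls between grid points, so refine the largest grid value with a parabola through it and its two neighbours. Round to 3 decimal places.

t=0.000: state=(2.390, 0.530)
step 1 (dt=0.01): k1=(0.530, -3.217), k2=(0.514, -3.206), k3=(0.514, -3.206), k4=(0.498, -3.195); state += dt/6·(k1+2k2+2k3+k4)
t=0.010: state=(2.395, 0.498)
t=0.020: state=(2.400, 0.466)
t=0.030: state=(2.404, 0.434)
continuing one RK4 step at a time; state shown every 50 steps (Δt=0.5):
t=0.500: state=(2.273, -1.010)
t=1.000: state=(1.295, -2.969)
t=1.500: state=(-0.479, -3.541)
t=2.000: state=(-1.739, -1.345)
t=2.500: state=(-1.852, 0.852)
t=3.000: state=(-0.895, 2.900)
t=3.500: state=(0.690, 2.864)
t=4.000: state=(1.588, 0.633)
t=4.500: state=(1.334, -1.616)
t=5.000: state=(0.107, -2.940)
t=5.500: state=(-1.121, -1.598)
t=6.000: state=(-1.354, 0.662)
t=6.500: state=(-0.531, 2.434)
t=7.000: state=(0.698, 2.029)
t=7.500: state=(1.221, -0.015)
t=7.920: state=(0.853, -1.663)
largest grid value and its neighbours: theta(0.160)=2.43489, theta(0.170)=2.43511, theta(0.180)=2.43504
parabola through these three points peaks at t≈0.172 with theta≈2.43512

max theta = 2.435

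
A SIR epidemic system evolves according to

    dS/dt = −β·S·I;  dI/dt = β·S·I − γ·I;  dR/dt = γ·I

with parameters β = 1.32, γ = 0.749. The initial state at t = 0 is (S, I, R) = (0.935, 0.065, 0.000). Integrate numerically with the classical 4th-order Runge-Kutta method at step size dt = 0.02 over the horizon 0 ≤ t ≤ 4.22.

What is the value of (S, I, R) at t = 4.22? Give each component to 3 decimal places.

(S, I, R) = (0.471, 0.140, 0.389)

t=0.000: state=(0.935, 0.065, 0.000)
step 1 (dt=0.02): k1=(-0.080, 0.032, 0.049), k2=(-0.081, 0.032, 0.049), k3=(-0.081, 0.032, 0.049), k4=(-0.081, 0.032, 0.049); state += dt/6·(k1+2k2+2k3+k4)
t=0.020: state=(0.933, 0.066, 0.001)
t=0.040: state=(0.932, 0.066, 0.002)
t=0.060: state=(0.930, 0.067, 0.003)
continuing one RK4 step at a time; state shown every 10 steps (Δt=0.2):
t=0.200: state=(0.918, 0.071, 0.010)
t=0.400: state=(0.900, 0.078, 0.021)
t=0.600: state=(0.881, 0.085, 0.034)
t=0.800: state=(0.861, 0.092, 0.047)
t=1.000: state=(0.839, 0.099, 0.061)
t=1.200: state=(0.817, 0.107, 0.077)
t=1.400: state=(0.793, 0.113, 0.093)
t=1.600: state=(0.769, 0.120, 0.111)
t=1.800: state=(0.745, 0.126, 0.129)
t=2.000: state=(0.720, 0.132, 0.148)
t=2.200: state=(0.695, 0.137, 0.169)
t=2.400: state=(0.670, 0.141, 0.189)
t=2.600: state=(0.645, 0.144, 0.211)
t=2.800: state=(0.621, 0.147, 0.233)
t=3.000: state=(0.597, 0.148, 0.255)
t=3.200: state=(0.574, 0.149, 0.277)
t=3.400: state=(0.552, 0.149, 0.299)
t=3.600: state=(0.530, 0.148, 0.322)
t=3.800: state=(0.510, 0.146, 0.344)
t=4.000: state=(0.491, 0.144, 0.365)
t=4.200: state=(0.473, 0.140, 0.387)
t=4.220: state=(0.471, 0.140, 0.389)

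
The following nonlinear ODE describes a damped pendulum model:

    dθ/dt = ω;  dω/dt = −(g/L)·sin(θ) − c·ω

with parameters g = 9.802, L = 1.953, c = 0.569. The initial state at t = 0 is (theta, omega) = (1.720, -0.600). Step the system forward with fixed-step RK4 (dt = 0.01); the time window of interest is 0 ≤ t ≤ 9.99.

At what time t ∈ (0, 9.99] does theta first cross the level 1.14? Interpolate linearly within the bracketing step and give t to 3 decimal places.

t = 0.398

t=0.000: state=(1.720, -0.600)
step 1 (dt=0.01): k1=(-0.600, -4.622), k2=(-0.623, -4.611), k3=(-0.623, -4.611), k4=(-0.646, -4.600); state += dt/6·(k1+2k2+2k3+k4)
t=0.010: state=(1.714, -0.646)
t=0.020: state=(1.707, -0.692)
t=0.030: state=(1.700, -0.738)
t=0.390: state=(1.158, -2.205)
next step: t=0.400: state=(1.136, -2.238) — theta has crossed 1.14
linear interpolation between t=0.390 (1.15781) and t=0.400 (1.13559) → t≈0.398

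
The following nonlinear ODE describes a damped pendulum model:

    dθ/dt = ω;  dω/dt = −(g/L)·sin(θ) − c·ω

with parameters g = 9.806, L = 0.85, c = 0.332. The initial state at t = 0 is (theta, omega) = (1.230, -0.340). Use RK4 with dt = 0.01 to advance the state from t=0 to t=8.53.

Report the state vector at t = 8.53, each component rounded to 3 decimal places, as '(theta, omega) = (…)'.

(theta, omega) = (-0.283, -0.123)

t=0.000: state=(1.230, -0.340)
step 1 (dt=0.01): k1=(-0.340, -10.760), k2=(-0.394, -10.736), k3=(-0.394, -10.735), k4=(-0.447, -10.709); state += dt/6·(k1+2k2+2k3+k4)
t=0.010: state=(1.226, -0.447)
t=0.020: state=(1.221, -0.554)
t=0.030: state=(1.215, -0.660)
continuing one RK4 step at a time; state shown every 50 steps (Δt=0.5):
t=0.500: state=(-0.011, -3.616)
t=1.000: state=(-1.029, 0.229)
t=1.500: state=(0.035, 3.075)
t=2.000: state=(0.862, -0.357)
t=2.500: state=(-0.103, -2.581)
t=3.000: state=(-0.715, 0.572)
t=3.500: state=(0.178, 2.114)
t=4.000: state=(0.578, -0.785)
t=4.500: state=(-0.241, -1.665)
t=5.000: state=(-0.448, 0.948)
t=5.500: state=(0.282, 1.241)
t=6.000: state=(0.326, -1.038)
t=6.500: state=(-0.301, -0.851)
t=7.000: state=(-0.216, 1.052)
t=7.500: state=(0.298, 0.508)
t=8.000: state=(0.121, -0.999)
t=8.500: state=(-0.278, -0.221)
t=8.530: state=(-0.283, -0.123)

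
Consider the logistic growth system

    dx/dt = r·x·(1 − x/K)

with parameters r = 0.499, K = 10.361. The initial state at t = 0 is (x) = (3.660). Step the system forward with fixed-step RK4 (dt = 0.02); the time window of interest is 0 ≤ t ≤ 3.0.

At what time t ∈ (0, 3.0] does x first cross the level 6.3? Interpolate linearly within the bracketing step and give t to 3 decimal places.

t=0.000: state=(3.660)
step 1 (dt=0.02): k1=(1.181), k2=(1.183), k3=(1.183), k4=(1.185); state += dt/6·(k1+2k2+2k3+k4)
t=0.020: state=(3.684)
t=0.040: state=(3.707)
t=0.060: state=(3.731)
continuing one RK4 step at a time; state shown every 5 steps (Δt=0.1):
t=0.100: state=(3.779)
t=0.200: state=(3.900)
t=0.300: state=(4.022)
t=0.400: state=(4.145)
t=0.500: state=(4.270)
t=0.600: state=(4.396)
t=0.700: state=(4.522)
t=0.800: state=(4.650)
t=0.900: state=(4.778)
t=1.000: state=(4.907)
t=1.100: state=(5.036)
t=1.200: state=(5.165)
t=1.300: state=(5.294)
t=1.400: state=(5.423)
t=1.500: state=(5.552)
t=1.600: state=(5.680)
t=1.700: state=(5.808)
t=1.800: state=(5.935)
t=1.900: state=(6.061)
t=2.000: state=(6.186)
t=2.080: state=(6.285)
next step: t=2.100: state=(6.310) — x has crossed 6.3
linear interpolation between t=2.080 (6.28519) and t=2.100 (6.30984) → t≈2.092

t = 2.092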